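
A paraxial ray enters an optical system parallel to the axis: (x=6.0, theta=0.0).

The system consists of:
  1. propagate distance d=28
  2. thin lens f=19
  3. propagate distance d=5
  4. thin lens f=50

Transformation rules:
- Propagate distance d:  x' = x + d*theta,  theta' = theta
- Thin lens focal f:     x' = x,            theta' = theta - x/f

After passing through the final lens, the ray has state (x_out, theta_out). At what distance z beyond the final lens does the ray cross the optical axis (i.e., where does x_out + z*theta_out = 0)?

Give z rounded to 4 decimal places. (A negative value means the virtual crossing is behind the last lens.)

Answer: 10.9375

Derivation:
Initial: x=6.0000 theta=0.0000
After 1 (propagate distance d=28): x=6.0000 theta=0.0000
After 2 (thin lens f=19): x=6.0000 theta=-6/19 (≈-0.3158)
After 3 (propagate distance d=5): x=84/19 (≈4.4211) theta=-6/19 (≈-0.3158)
After 4 (thin lens f=50): x=84/19 (≈4.4211) theta=-192/475 (≈-0.4042)
z_focus = -x_out/theta_out = -(84/19)/(-192/475) = 10.9375
Rounded to 4 decimal places: z = 10.9375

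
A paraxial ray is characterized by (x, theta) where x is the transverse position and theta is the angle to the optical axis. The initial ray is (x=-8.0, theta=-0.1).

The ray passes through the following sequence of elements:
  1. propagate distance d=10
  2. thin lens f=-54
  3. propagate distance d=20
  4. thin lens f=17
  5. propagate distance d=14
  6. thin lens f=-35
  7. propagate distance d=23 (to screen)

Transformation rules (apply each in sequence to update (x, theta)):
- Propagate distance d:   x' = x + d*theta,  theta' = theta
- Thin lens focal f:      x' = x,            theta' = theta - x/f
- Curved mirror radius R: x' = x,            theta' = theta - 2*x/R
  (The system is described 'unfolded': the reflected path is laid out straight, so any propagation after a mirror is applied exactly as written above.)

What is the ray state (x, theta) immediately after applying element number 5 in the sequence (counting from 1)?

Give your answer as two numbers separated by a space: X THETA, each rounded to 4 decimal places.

Initial: x=-8.0000 theta=-0.1000
After 1 (propagate distance d=10): x=-9.0000 theta=-0.1000
After 2 (thin lens f=-54): x=-9.0000 theta=-4/15 (≈-0.2667)
After 3 (propagate distance d=20): x=-43/3 (≈-14.3333) theta=-4/15 (≈-0.2667)
After 4 (thin lens f=17): x=-43/3 (≈-14.3333) theta=49/85 (≈0.5765)
After 5 (propagate distance d=14): x=-1597/255 (≈-6.2627) theta=49/85 (≈0.5765)
Rounded to 4 decimal places: x = -6.2627, theta = 0.5765

Answer: -6.2627 0.5765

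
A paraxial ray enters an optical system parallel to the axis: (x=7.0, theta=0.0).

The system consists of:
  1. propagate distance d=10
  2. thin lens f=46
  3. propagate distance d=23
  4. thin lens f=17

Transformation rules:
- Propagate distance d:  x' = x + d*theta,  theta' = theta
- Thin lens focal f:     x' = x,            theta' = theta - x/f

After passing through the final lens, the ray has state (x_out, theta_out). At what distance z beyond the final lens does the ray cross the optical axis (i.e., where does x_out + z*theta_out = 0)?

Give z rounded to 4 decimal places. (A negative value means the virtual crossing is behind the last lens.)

Initial: x=7.0000 theta=0.0000
After 1 (propagate distance d=10): x=7.0000 theta=0.0000
After 2 (thin lens f=46): x=7.0000 theta=-7/46 (≈-0.1522)
After 3 (propagate distance d=23): x=3.5000 theta=-7/46 (≈-0.1522)
After 4 (thin lens f=17): x=3.5000 theta=-140/391 (≈-0.3581)
z_focus = -x_out/theta_out = -(3.5000)/(-140/391) = 9.7750
Rounded to 4 decimal places: z = 9.7750

Answer: 9.7750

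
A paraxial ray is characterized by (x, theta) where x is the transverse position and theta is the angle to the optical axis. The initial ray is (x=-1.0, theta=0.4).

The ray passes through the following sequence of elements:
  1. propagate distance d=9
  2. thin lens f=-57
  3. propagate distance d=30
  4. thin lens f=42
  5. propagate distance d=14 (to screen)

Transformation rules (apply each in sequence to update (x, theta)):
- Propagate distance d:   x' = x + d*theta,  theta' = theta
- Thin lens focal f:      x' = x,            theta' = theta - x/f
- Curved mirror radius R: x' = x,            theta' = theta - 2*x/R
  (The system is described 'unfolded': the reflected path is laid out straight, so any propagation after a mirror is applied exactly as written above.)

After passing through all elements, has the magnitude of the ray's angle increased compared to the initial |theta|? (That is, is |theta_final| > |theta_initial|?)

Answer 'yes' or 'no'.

Initial: x=-1.0000 theta=0.4000
After 1 (propagate distance d=9): x=2.6000 theta=0.4000
After 2 (thin lens f=-57): x=2.6000 theta=127/285 (≈0.4456)
After 3 (propagate distance d=30): x=1517/95 (≈15.9684) theta=127/285 (≈0.4456)
After 4 (thin lens f=42): x=1517/95 (≈15.9684) theta=87/1330 (≈0.0654)
After 5 (propagate distance d=14 (to screen)): x=1604/95 (≈16.8842) theta=87/1330 (≈0.0654)
|theta_initial|=0.4000 |theta_final|=87/1330 (≈0.0654) -> not increased

Answer: no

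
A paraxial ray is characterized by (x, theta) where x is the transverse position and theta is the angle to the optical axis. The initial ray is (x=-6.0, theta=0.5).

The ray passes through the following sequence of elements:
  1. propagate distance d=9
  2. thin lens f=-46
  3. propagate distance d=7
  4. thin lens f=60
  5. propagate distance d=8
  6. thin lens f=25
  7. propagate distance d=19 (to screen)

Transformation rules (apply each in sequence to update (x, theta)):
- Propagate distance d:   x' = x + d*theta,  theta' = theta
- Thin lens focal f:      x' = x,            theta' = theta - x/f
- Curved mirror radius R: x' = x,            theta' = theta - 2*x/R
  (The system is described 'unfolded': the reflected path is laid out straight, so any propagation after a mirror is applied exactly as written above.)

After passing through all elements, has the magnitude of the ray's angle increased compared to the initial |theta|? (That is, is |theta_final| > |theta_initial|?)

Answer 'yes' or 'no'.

Answer: no

Derivation:
Initial: x=-6.0000 theta=0.5000
After 1 (propagate distance d=9): x=-1.5000 theta=0.5000
After 2 (thin lens f=-46): x=-1.5000 theta=43/92 (≈0.4674)
After 3 (propagate distance d=7): x=163/92 (≈1.7717) theta=43/92 (≈0.4674)
After 4 (thin lens f=60): x=163/92 (≈1.7717) theta=2417/5520 (≈0.4379)
After 5 (propagate distance d=8): x=7279/1380 (≈5.2746) theta=2417/5520 (≈0.4379)
After 6 (thin lens f=25): x=7279/1380 (≈5.2746) theta=31309/138000 (≈0.2269)
After 7 (propagate distance d=19 (to screen)): x=1322771/138000 (≈9.5853) theta=31309/138000 (≈0.2269)
|theta_initial|=0.5000 |theta_final|=31309/138000 (≈0.2269) -> not increased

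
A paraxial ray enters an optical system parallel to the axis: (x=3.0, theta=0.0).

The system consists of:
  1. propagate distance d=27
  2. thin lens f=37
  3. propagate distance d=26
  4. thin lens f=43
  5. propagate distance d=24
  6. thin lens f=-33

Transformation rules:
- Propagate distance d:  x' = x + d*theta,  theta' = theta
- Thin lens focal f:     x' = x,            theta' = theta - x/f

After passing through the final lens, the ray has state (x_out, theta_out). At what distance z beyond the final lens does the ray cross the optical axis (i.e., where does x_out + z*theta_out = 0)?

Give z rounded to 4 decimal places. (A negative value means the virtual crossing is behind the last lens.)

Answer: -10.4257

Derivation:
Initial: x=3.0000 theta=0.0000
After 1 (propagate distance d=27): x=3.0000 theta=0.0000
After 2 (thin lens f=37): x=3.0000 theta=-3/37 (≈-0.0811)
After 3 (propagate distance d=26): x=33/37 (≈0.8919) theta=-3/37 (≈-0.0811)
After 4 (thin lens f=43): x=33/37 (≈0.8919) theta=-162/1591 (≈-0.1018)
After 5 (propagate distance d=24): x=-2469/1591 (≈-1.5519) theta=-162/1591 (≈-0.1018)
After 6 (thin lens f=-33): x=-2469/1591 (≈-1.5519) theta=-2605/17501 (≈-0.1488)
z_focus = -x_out/theta_out = -(-2469/1591)/(-2605/17501) = -27159/2605 ≈ -10.4257
Rounded to 4 decimal places: z = -10.4257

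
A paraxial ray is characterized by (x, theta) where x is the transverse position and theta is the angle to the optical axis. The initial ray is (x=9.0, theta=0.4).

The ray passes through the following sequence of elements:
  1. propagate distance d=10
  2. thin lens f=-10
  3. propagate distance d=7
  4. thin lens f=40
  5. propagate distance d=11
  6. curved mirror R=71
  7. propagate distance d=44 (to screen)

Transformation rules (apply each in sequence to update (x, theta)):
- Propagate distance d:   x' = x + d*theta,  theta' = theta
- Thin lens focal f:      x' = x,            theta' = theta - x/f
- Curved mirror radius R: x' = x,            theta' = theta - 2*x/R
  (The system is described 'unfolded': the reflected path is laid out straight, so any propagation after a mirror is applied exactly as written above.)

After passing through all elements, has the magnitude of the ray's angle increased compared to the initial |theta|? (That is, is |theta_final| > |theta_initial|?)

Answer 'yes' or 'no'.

Answer: no

Derivation:
Initial: x=9.0000 theta=0.4000
After 1 (propagate distance d=10): x=13.0000 theta=0.4000
After 2 (thin lens f=-10): x=13.0000 theta=1.7000
After 3 (propagate distance d=7): x=24.9000 theta=1.7000
After 4 (thin lens f=40): x=24.9000 theta=1.0775
After 5 (propagate distance d=11): x=36.7525 theta=1.0775
After 6 (curved mirror R=71): x=36.7525 theta=1199/28400 (≈0.0422)
After 7 (propagate distance d=44 (to screen)): x=1096527/28400 (≈38.6101) theta=1199/28400 (≈0.0422)
|theta_initial|=0.4000 |theta_final|=1199/28400 (≈0.0422) -> not increased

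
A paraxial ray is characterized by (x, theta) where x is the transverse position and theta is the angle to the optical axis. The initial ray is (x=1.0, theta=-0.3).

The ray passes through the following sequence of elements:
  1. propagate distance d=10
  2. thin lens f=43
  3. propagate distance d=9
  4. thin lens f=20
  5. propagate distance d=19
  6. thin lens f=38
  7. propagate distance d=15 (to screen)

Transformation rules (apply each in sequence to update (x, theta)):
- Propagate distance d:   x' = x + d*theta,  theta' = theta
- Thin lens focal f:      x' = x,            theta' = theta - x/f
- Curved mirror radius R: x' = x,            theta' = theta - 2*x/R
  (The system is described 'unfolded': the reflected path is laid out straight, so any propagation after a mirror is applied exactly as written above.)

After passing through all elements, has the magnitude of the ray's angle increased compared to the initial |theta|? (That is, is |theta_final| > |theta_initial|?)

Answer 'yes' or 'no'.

Initial: x=1.0000 theta=-0.3000
After 1 (propagate distance d=10): x=-2.0000 theta=-0.3000
After 2 (thin lens f=43): x=-2.0000 theta=-109/430 (≈-0.2535)
After 3 (propagate distance d=9): x=-1841/430 (≈-4.2814) theta=-109/430 (≈-0.2535)
After 4 (thin lens f=20): x=-1841/430 (≈-4.2814) theta=-339/8600 (≈-0.0394)
After 5 (propagate distance d=19): x=-43261/8600 (≈-5.0303) theta=-339/8600 (≈-0.0394)
After 6 (thin lens f=38): x=-43261/8600 (≈-5.0303) theta=30379/326800 (≈0.0930)
After 7 (propagate distance d=15 (to screen)): x=-1188233/326800 (≈-3.6360) theta=30379/326800 (≈0.0930)
|theta_initial|=0.3000 |theta_final|=30379/326800 (≈0.0930) -> not increased

Answer: no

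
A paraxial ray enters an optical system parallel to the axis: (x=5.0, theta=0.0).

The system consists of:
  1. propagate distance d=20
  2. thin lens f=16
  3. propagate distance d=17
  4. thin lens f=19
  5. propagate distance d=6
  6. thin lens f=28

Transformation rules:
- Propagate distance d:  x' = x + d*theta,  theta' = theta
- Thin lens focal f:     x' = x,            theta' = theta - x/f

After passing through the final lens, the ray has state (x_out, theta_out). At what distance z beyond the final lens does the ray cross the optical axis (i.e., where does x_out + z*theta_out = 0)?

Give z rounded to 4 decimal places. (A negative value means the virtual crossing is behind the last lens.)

Answer: -9.4324

Derivation:
Initial: x=5.0000 theta=0.0000
After 1 (propagate distance d=20): x=5.0000 theta=0.0000
After 2 (thin lens f=16): x=5.0000 theta=-0.3125
After 3 (propagate distance d=17): x=-0.3125 theta=-0.3125
After 4 (thin lens f=19): x=-0.3125 theta=-45/152 (≈-0.2961)
After 5 (propagate distance d=6): x=-635/304 (≈-2.0888) theta=-45/152 (≈-0.2961)
After 6 (thin lens f=28): x=-635/304 (≈-2.0888) theta=-1885/8512 (≈-0.2215)
z_focus = -x_out/theta_out = -(-635/304)/(-1885/8512) = -3556/377 ≈ -9.4324
Rounded to 4 decimal places: z = -9.4324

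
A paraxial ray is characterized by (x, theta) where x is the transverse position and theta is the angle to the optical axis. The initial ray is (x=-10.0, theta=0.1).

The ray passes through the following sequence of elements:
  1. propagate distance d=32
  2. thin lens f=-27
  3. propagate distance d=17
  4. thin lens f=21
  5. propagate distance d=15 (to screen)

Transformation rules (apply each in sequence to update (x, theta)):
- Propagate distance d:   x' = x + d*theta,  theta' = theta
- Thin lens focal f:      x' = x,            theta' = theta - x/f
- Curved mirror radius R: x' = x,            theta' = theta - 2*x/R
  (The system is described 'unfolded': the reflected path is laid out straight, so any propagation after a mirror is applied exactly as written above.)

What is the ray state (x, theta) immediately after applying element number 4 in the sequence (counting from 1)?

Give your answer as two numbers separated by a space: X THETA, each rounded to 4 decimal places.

Answer: -9.3815 0.2949

Derivation:
Initial: x=-10.0000 theta=0.1000
After 1 (propagate distance d=32): x=-6.8000 theta=0.1000
After 2 (thin lens f=-27): x=-6.8000 theta=-41/270 (≈-0.1519)
After 3 (propagate distance d=17): x=-2533/270 (≈-9.3815) theta=-41/270 (≈-0.1519)
After 4 (thin lens f=21): x=-2533/270 (≈-9.3815) theta=836/2835 (≈0.2949)
Rounded to 4 decimal places: x = -9.3815, theta = 0.2949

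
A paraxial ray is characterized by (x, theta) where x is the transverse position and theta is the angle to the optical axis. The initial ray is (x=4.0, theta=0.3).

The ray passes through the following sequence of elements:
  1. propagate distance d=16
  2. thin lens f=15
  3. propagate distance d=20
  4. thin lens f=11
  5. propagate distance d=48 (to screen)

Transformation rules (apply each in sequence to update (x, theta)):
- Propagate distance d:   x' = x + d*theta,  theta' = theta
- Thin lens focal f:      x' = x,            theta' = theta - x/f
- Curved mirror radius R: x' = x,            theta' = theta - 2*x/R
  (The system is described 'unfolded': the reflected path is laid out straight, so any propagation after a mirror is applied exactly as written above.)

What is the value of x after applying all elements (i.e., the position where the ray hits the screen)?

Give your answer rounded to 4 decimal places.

Answer: -24.0752

Derivation:
Initial: x=4.0000 theta=0.3000
After 1 (propagate distance d=16): x=8.8000 theta=0.3000
After 2 (thin lens f=15): x=8.8000 theta=-43/150 (≈-0.2867)
After 3 (propagate distance d=20): x=46/15 (≈3.0667) theta=-43/150 (≈-0.2867)
After 4 (thin lens f=11): x=46/15 (≈3.0667) theta=-311/550 (≈-0.5655)
After 5 (propagate distance d=48 (to screen)): x=-19862/825 (≈-24.0752) theta=-311/550 (≈-0.5655)
Rounded to 4 decimal places: x = -24.0752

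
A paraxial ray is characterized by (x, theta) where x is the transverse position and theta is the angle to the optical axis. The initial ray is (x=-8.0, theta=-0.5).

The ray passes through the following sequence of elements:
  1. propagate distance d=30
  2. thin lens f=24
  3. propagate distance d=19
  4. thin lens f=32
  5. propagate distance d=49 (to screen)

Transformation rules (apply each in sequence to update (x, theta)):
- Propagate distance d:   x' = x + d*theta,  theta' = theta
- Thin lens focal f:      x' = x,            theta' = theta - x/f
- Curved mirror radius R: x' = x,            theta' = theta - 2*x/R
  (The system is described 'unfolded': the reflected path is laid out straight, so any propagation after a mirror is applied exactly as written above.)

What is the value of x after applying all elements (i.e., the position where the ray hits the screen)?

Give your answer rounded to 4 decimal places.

Initial: x=-8.0000 theta=-0.5000
After 1 (propagate distance d=30): x=-23.0000 theta=-0.5000
After 2 (thin lens f=24): x=-23.0000 theta=11/24 (≈0.4583)
After 3 (propagate distance d=19): x=-343/24 (≈-14.2917) theta=11/24 (≈0.4583)
After 4 (thin lens f=32): x=-343/24 (≈-14.2917) theta=695/768 (≈0.9049)
After 5 (propagate distance d=49 (to screen)): x=7693/256 (≈30.0508) theta=695/768 (≈0.9049)
Rounded to 4 decimal places: x = 30.0508

Answer: 30.0508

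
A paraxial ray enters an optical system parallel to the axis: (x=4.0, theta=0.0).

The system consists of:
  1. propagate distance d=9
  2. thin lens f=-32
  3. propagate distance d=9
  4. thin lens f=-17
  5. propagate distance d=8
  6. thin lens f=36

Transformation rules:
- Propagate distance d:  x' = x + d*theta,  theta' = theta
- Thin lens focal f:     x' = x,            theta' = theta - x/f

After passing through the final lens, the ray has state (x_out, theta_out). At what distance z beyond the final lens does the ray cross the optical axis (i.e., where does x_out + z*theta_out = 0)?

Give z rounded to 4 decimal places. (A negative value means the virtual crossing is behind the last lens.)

Initial: x=4.0000 theta=0.0000
After 1 (propagate distance d=9): x=4.0000 theta=0.0000
After 2 (thin lens f=-32): x=4.0000 theta=0.1250
After 3 (propagate distance d=9): x=5.1250 theta=0.1250
After 4 (thin lens f=-17): x=5.1250 theta=29/68 (≈0.4265)
After 5 (propagate distance d=8): x=1161/136 (≈8.5368) theta=29/68 (≈0.4265)
After 6 (thin lens f=36): x=1161/136 (≈8.5368) theta=103/544 (≈0.1893)
z_focus = -x_out/theta_out = -(1161/136)/(103/544) = -4644/103 ≈ -45.0874
Rounded to 4 decimal places: z = -45.0874

Answer: -45.0874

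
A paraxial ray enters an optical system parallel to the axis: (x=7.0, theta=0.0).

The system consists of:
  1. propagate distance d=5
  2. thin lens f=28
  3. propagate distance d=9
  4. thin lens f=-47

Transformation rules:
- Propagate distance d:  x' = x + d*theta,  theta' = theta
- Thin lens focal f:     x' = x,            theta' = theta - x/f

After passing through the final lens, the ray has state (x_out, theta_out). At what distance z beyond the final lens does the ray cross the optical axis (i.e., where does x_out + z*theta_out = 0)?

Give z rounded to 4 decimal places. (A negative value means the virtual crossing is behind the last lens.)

Answer: 31.8929

Derivation:
Initial: x=7.0000 theta=0.0000
After 1 (propagate distance d=5): x=7.0000 theta=0.0000
After 2 (thin lens f=28): x=7.0000 theta=-0.2500
After 3 (propagate distance d=9): x=4.7500 theta=-0.2500
After 4 (thin lens f=-47): x=4.7500 theta=-7/47 (≈-0.1489)
z_focus = -x_out/theta_out = -(4.7500)/(-7/47) = 893/28 ≈ 31.8929
Rounded to 4 decimal places: z = 31.8929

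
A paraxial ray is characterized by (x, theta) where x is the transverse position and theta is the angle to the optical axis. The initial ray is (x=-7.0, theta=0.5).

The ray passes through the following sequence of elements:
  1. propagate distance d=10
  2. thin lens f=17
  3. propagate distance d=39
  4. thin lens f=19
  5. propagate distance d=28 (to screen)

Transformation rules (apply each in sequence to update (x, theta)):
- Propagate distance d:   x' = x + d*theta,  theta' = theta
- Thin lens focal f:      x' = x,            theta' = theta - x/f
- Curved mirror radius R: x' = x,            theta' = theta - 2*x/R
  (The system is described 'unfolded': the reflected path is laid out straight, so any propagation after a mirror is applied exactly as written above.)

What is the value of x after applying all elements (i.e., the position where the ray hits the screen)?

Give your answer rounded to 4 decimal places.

Initial: x=-7.0000 theta=0.5000
After 1 (propagate distance d=10): x=-2.0000 theta=0.5000
After 2 (thin lens f=17): x=-2.0000 theta=21/34 (≈0.6176)
After 3 (propagate distance d=39): x=751/34 (≈22.0882) theta=21/34 (≈0.6176)
After 4 (thin lens f=19): x=751/34 (≈22.0882) theta=-176/323 (≈-0.5449)
After 5 (propagate distance d=28 (to screen)): x=4413/646 (≈6.8313) theta=-176/323 (≈-0.5449)
Rounded to 4 decimal places: x = 6.8313

Answer: 6.8313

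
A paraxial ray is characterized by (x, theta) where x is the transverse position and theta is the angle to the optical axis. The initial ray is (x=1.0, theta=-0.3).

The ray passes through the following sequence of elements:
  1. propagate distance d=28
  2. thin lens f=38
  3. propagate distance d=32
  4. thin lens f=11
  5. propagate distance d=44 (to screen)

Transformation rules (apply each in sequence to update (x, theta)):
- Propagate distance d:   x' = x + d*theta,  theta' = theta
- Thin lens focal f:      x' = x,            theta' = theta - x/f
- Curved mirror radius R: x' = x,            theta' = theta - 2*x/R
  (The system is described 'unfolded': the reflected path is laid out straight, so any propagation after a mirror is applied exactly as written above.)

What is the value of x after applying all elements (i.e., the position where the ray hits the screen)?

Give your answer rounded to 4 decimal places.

Answer: 27.6737

Derivation:
Initial: x=1.0000 theta=-0.3000
After 1 (propagate distance d=28): x=-7.4000 theta=-0.3000
After 2 (thin lens f=38): x=-7.4000 theta=-2/19 (≈-0.1053)
After 3 (propagate distance d=32): x=-1023/95 (≈-10.7684) theta=-2/19 (≈-0.1053)
After 4 (thin lens f=11): x=-1023/95 (≈-10.7684) theta=83/95 (≈0.8737)
After 5 (propagate distance d=44 (to screen)): x=2629/95 (≈27.6737) theta=83/95 (≈0.8737)
Rounded to 4 decimal places: x = 27.6737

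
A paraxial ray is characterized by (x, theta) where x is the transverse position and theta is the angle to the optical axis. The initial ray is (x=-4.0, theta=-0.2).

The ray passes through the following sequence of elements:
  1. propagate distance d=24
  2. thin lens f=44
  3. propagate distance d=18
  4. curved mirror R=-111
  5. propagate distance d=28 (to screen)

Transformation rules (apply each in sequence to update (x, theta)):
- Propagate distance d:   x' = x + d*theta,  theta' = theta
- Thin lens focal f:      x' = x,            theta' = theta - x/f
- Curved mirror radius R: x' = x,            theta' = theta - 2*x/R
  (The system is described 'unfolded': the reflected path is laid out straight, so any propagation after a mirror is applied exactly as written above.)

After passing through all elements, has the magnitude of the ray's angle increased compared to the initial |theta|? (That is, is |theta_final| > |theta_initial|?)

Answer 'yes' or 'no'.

Initial: x=-4.0000 theta=-0.2000
After 1 (propagate distance d=24): x=-8.8000 theta=-0.2000
After 2 (thin lens f=44): x=-8.8000 theta=0.0000
After 3 (propagate distance d=18): x=-8.8000 theta=0.0000
After 4 (curved mirror R=-111): x=-8.8000 theta=-88/555 (≈-0.1586)
After 5 (propagate distance d=28 (to screen)): x=-7348/555 (≈-13.2396) theta=-88/555 (≈-0.1586)
|theta_initial|=0.2000 |theta_final|=88/555 (≈0.1586) -> not increased

Answer: no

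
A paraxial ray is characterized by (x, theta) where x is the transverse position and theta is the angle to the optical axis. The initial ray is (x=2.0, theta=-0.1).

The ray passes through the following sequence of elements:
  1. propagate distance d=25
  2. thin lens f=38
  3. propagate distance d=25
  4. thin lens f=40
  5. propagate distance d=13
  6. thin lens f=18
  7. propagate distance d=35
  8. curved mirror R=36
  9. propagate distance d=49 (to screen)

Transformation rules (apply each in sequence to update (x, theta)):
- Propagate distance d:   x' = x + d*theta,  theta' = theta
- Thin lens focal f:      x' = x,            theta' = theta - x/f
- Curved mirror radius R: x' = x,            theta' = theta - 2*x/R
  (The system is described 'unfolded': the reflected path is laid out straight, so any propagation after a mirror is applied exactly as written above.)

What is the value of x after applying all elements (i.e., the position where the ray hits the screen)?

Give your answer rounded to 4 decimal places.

Answer: 3.4387

Derivation:
Initial: x=2.0000 theta=-0.1000
After 1 (propagate distance d=25): x=-0.5000 theta=-0.1000
After 2 (thin lens f=38): x=-0.5000 theta=-33/380 (≈-0.0868)
After 3 (propagate distance d=25): x=-203/76 (≈-2.6711) theta=-33/380 (≈-0.0868)
After 4 (thin lens f=40): x=-203/76 (≈-2.6711) theta=-61/3040 (≈-0.0201)
After 5 (propagate distance d=13): x=-8913/3040 (≈-2.9319) theta=-61/3040 (≈-0.0201)
After 6 (thin lens f=18): x=-8913/3040 (≈-2.9319) theta=521/3648 (≈0.1428)
After 7 (propagate distance d=35): x=37697/18240 (≈2.0667) theta=521/3648 (≈0.1428)
After 8 (curved mirror R=36): x=37697/18240 (≈2.0667) theta=9193/328320 (≈0.0280)
After 9 (propagate distance d=49 (to screen)): x=1129003/328320 (≈3.4387) theta=9193/328320 (≈0.0280)
Rounded to 4 decimal places: x = 3.4387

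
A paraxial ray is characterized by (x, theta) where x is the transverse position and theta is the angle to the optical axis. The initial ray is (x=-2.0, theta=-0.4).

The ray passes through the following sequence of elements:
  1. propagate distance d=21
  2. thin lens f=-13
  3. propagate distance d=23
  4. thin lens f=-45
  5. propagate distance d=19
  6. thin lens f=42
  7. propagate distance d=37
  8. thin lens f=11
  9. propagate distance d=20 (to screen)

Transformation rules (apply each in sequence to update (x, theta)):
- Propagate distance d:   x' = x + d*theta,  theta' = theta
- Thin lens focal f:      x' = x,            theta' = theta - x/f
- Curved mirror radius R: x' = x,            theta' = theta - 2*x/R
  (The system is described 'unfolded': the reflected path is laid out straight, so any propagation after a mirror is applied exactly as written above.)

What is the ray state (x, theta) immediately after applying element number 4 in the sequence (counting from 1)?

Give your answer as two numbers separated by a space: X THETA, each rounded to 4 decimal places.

Answer: -38.0000 -2.0444

Derivation:
Initial: x=-2.0000 theta=-0.4000
After 1 (propagate distance d=21): x=-10.4000 theta=-0.4000
After 2 (thin lens f=-13): x=-10.4000 theta=-1.2000
After 3 (propagate distance d=23): x=-38.0000 theta=-1.2000
After 4 (thin lens f=-45): x=-38.0000 theta=-92/45 (≈-2.0444)
Rounded to 4 decimal places: x = -38.0000, theta = -2.0444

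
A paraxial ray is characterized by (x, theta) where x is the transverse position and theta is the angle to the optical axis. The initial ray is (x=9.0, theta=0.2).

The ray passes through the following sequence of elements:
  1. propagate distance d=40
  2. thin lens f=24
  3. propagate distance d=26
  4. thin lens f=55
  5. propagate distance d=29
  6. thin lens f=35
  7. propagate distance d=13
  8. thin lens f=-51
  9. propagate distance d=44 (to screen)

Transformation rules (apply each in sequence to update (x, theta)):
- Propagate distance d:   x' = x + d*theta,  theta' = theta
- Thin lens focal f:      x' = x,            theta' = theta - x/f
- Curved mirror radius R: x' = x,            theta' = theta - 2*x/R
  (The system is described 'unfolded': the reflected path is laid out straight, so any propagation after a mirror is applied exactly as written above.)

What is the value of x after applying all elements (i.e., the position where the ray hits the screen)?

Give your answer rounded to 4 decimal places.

Answer: -38.2512

Derivation:
Initial: x=9.0000 theta=0.2000
After 1 (propagate distance d=40): x=17.0000 theta=0.2000
After 2 (thin lens f=24): x=17.0000 theta=-61/120 (≈-0.5083)
After 3 (propagate distance d=26): x=227/60 (≈3.7833) theta=-61/120 (≈-0.5083)
After 4 (thin lens f=55): x=227/60 (≈3.7833) theta=-3809/6600 (≈-0.5771)
After 5 (propagate distance d=29): x=-28497/2200 (≈-12.9532) theta=-3809/6600 (≈-0.5771)
After 6 (thin lens f=35): x=-28497/2200 (≈-12.9532) theta=-854/4125 (≈-0.2070)
After 7 (propagate distance d=13): x=-516271/33000 (≈-15.6446) theta=-854/4125 (≈-0.2070)
After 8 (thin lens f=-51): x=-516271/33000 (≈-15.6446) theta=-864703/1683000 (≈-0.5138)
After 9 (propagate distance d=44 (to screen)): x=-64376753/1683000 (≈-38.2512) theta=-864703/1683000 (≈-0.5138)
Rounded to 4 decimal places: x = -38.2512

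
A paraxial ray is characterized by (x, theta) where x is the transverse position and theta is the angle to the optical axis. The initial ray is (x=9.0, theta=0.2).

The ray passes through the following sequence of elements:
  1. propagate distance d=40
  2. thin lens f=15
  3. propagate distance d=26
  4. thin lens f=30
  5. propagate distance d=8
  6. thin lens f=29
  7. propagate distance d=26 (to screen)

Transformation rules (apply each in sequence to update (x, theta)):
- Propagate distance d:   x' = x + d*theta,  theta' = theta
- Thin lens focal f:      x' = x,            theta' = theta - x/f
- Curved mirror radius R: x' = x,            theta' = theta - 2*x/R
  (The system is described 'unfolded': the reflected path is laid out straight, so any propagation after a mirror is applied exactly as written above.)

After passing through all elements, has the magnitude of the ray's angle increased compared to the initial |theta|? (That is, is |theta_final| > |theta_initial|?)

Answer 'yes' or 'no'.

Initial: x=9.0000 theta=0.2000
After 1 (propagate distance d=40): x=17.0000 theta=0.2000
After 2 (thin lens f=15): x=17.0000 theta=-14/15 (≈-0.9333)
After 3 (propagate distance d=26): x=-109/15 (≈-7.2667) theta=-14/15 (≈-0.9333)
After 4 (thin lens f=30): x=-109/15 (≈-7.2667) theta=-311/450 (≈-0.6911)
After 5 (propagate distance d=8): x=-2879/225 (≈-12.7956) theta=-311/450 (≈-0.6911)
After 6 (thin lens f=29): x=-2879/225 (≈-12.7956) theta=-1087/4350 (≈-0.2499)
After 7 (propagate distance d=26 (to screen)): x=-125884/6525 (≈-19.2926) theta=-1087/4350 (≈-0.2499)
|theta_initial|=0.2000 |theta_final|=1087/4350 (≈0.2499) -> increased

Answer: yes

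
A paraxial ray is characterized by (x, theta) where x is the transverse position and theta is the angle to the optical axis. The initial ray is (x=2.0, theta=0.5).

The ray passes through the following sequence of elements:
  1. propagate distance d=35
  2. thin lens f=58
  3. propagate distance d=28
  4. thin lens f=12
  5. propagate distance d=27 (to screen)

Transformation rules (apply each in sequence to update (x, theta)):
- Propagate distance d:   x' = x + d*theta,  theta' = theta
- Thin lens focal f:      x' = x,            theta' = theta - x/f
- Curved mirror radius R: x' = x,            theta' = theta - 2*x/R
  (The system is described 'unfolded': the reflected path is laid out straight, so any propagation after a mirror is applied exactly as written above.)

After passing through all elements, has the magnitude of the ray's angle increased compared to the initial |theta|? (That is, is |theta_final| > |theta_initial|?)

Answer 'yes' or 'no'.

Initial: x=2.0000 theta=0.5000
After 1 (propagate distance d=35): x=19.5000 theta=0.5000
After 2 (thin lens f=58): x=19.5000 theta=19/116 (≈0.1638)
After 3 (propagate distance d=28): x=1397/58 (≈24.0862) theta=19/116 (≈0.1638)
After 4 (thin lens f=12): x=1397/58 (≈24.0862) theta=-1283/696 (≈-1.8434)
After 5 (propagate distance d=27 (to screen)): x=-5959/232 (≈-25.6853) theta=-1283/696 (≈-1.8434)
|theta_initial|=0.5000 |theta_final|=1283/696 (≈1.8434) -> increased

Answer: yes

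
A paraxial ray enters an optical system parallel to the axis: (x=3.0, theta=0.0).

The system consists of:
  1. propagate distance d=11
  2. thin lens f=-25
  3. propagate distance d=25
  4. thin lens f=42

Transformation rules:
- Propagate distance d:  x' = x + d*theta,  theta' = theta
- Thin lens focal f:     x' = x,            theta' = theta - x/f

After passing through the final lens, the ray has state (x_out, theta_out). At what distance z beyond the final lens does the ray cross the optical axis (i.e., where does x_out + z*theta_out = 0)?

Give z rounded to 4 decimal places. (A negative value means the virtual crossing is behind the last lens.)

Initial: x=3.0000 theta=0.0000
After 1 (propagate distance d=11): x=3.0000 theta=0.0000
After 2 (thin lens f=-25): x=3.0000 theta=0.1200
After 3 (propagate distance d=25): x=6.0000 theta=0.1200
After 4 (thin lens f=42): x=6.0000 theta=-4/175 (≈-0.0229)
z_focus = -x_out/theta_out = -(6.0000)/(-4/175) = 262.5000
Rounded to 4 decimal places: z = 262.5000

Answer: 262.5000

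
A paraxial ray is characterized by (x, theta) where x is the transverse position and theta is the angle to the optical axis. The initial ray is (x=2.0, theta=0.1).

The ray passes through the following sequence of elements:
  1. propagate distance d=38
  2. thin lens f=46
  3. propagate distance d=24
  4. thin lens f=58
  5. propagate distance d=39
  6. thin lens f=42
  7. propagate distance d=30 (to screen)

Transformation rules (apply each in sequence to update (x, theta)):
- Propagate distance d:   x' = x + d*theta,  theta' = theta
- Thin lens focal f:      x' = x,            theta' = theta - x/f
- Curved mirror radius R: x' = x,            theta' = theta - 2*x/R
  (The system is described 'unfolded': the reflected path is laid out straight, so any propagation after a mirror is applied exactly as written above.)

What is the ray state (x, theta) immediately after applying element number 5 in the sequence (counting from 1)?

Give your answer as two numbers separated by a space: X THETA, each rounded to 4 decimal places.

Answer: 0.6775 -0.1153

Derivation:
Initial: x=2.0000 theta=0.1000
After 1 (propagate distance d=38): x=5.8000 theta=0.1000
After 2 (thin lens f=46): x=5.8000 theta=-3/115 (≈-0.0261)
After 3 (propagate distance d=24): x=119/23 (≈5.1739) theta=-3/115 (≈-0.0261)
After 4 (thin lens f=58): x=119/23 (≈5.1739) theta=-769/6670 (≈-0.1153)
After 5 (propagate distance d=39): x=4519/6670 (≈0.6775) theta=-769/6670 (≈-0.1153)
Rounded to 4 decimal places: x = 0.6775, theta = -0.1153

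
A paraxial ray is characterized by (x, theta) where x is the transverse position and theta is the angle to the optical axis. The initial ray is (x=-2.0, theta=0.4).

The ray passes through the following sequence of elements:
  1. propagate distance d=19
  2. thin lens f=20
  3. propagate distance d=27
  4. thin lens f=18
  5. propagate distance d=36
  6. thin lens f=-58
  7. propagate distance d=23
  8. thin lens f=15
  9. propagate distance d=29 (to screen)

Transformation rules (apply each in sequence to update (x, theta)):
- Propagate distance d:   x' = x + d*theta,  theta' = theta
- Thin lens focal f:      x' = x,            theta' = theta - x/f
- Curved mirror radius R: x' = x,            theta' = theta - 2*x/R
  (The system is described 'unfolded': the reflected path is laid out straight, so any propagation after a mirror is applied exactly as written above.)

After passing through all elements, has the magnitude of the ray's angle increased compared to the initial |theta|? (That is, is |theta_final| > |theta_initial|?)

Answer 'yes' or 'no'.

Initial: x=-2.0000 theta=0.4000
After 1 (propagate distance d=19): x=5.6000 theta=0.4000
After 2 (thin lens f=20): x=5.6000 theta=0.1200
After 3 (propagate distance d=27): x=8.8400 theta=0.1200
After 4 (thin lens f=18): x=8.8400 theta=-167/450 (≈-0.3711)
After 5 (propagate distance d=36): x=-4.5200 theta=-167/450 (≈-0.3711)
After 6 (thin lens f=-58): x=-4.5200 theta=-586/1305 (≈-0.4490)
After 7 (propagate distance d=23): x=-96883/6525 (≈-14.8480) theta=-586/1305 (≈-0.4490)
After 8 (thin lens f=15): x=-96883/6525 (≈-14.8480) theta=52933/97875 (≈0.5408)
After 9 (propagate distance d=29 (to screen)): x=81812/97875 (≈0.8359) theta=52933/97875 (≈0.5408)
|theta_initial|=0.4000 |theta_final|=52933/97875 (≈0.5408) -> increased

Answer: yes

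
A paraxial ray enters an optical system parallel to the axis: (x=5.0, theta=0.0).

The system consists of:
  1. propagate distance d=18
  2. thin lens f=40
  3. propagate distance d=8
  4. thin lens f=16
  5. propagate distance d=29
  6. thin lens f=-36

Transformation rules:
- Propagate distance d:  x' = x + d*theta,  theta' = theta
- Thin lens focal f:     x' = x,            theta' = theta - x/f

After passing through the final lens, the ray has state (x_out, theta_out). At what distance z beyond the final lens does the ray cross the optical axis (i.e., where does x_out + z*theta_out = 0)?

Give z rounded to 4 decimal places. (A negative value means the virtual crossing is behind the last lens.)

Answer: -12.1472

Derivation:
Initial: x=5.0000 theta=0.0000
After 1 (propagate distance d=18): x=5.0000 theta=0.0000
After 2 (thin lens f=40): x=5.0000 theta=-0.1250
After 3 (propagate distance d=8): x=4.0000 theta=-0.1250
After 4 (thin lens f=16): x=4.0000 theta=-0.3750
After 5 (propagate distance d=29): x=-6.8750 theta=-0.3750
After 6 (thin lens f=-36): x=-6.8750 theta=-163/288 (≈-0.5660)
z_focus = -x_out/theta_out = -(-6.8750)/(-163/288) = -1980/163 ≈ -12.1472
Rounded to 4 decimal places: z = -12.1472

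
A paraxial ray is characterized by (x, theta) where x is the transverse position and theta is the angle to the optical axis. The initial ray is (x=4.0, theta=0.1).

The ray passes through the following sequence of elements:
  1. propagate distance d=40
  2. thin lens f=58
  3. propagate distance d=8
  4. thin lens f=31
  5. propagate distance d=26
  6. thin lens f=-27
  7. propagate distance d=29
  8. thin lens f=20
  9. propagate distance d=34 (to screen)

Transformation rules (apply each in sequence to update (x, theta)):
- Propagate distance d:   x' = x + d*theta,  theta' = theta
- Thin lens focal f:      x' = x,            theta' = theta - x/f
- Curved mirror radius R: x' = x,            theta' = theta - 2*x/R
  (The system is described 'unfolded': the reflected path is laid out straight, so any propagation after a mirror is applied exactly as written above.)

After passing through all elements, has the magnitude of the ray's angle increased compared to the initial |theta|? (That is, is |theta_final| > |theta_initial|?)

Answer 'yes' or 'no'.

Answer: yes

Derivation:
Initial: x=4.0000 theta=0.1000
After 1 (propagate distance d=40): x=8.0000 theta=0.1000
After 2 (thin lens f=58): x=8.0000 theta=-11/290 (≈-0.0379)
After 3 (propagate distance d=8): x=1116/145 (≈7.6966) theta=-11/290 (≈-0.0379)
After 4 (thin lens f=31): x=1116/145 (≈7.6966) theta=-83/290 (≈-0.2862)
After 5 (propagate distance d=26): x=37/145 (≈0.2552) theta=-83/290 (≈-0.2862)
After 6 (thin lens f=-27): x=37/145 (≈0.2552) theta=-2167/7830 (≈-0.2768)
After 7 (propagate distance d=29): x=-12169/1566 (≈-7.7708) theta=-2167/7830 (≈-0.2768)
After 8 (thin lens f=20): x=-12169/1566 (≈-7.7708) theta=389/3480 (≈0.1118)
After 9 (propagate distance d=34 (to screen)): x=-62173/15660 (≈-3.9702) theta=389/3480 (≈0.1118)
|theta_initial|=0.1000 |theta_final|=389/3480 (≈0.1118) -> increased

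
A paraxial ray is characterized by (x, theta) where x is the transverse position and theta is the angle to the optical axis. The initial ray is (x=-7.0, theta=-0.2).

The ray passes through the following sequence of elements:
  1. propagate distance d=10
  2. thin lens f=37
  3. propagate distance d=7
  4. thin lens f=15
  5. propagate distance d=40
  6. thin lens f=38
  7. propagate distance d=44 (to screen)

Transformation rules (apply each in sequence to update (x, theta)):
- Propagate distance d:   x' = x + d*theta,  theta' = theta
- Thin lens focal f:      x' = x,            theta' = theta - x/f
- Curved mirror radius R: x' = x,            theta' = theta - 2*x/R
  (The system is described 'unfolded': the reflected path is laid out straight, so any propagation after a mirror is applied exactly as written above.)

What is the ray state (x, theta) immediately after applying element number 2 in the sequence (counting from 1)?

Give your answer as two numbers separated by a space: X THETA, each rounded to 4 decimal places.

Answer: -9.0000 0.0432

Derivation:
Initial: x=-7.0000 theta=-0.2000
After 1 (propagate distance d=10): x=-9.0000 theta=-0.2000
After 2 (thin lens f=37): x=-9.0000 theta=8/185 (≈0.0432)
Rounded to 4 decimal places: x = -9.0000, theta = 0.0432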